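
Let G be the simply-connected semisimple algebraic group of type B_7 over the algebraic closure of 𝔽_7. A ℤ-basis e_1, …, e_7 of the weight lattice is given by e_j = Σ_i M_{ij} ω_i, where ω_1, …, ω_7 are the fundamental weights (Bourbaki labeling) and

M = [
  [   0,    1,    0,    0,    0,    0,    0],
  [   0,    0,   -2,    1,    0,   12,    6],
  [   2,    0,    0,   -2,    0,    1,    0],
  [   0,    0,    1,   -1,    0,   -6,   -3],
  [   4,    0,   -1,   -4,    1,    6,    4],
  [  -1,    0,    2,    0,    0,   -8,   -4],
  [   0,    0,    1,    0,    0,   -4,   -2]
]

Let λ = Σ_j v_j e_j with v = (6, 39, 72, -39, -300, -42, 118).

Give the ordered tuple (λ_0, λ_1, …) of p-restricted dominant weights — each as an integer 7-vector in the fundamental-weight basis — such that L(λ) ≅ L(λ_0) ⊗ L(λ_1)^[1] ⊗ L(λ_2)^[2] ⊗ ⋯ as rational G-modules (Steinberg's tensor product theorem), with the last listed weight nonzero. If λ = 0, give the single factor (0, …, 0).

Compute c_i = Σ_j M_{ij} v_j with v = (6, 39, 72, -39, -300, -42, 118):
  c_1 = (0)·(6) + (1)·(39) + (0)·(72) + (0)·(-39) + (0)·(-300) + (0)·(-42) + (0)·(118) = 39
  c_2 = (0)·(6) + (0)·(39) + (-2)·(72) + (1)·(-39) + (0)·(-300) + (12)·(-42) + (6)·(118) = 21
  c_3 = (2)·(6) + (0)·(39) + (0)·(72) + (-2)·(-39) + (0)·(-300) + (1)·(-42) + (0)·(118) = 48
  c_4 = (0)·(6) + (0)·(39) + (1)·(72) + (-1)·(-39) + (0)·(-300) + (-6)·(-42) + (-3)·(118) = 9
  c_5 = (4)·(6) + (0)·(39) + (-1)·(72) + (-4)·(-39) + (1)·(-300) + (6)·(-42) + (4)·(118) = 28
  c_6 = (-1)·(6) + (0)·(39) + (2)·(72) + (0)·(-39) + (0)·(-300) + (-8)·(-42) + (-4)·(118) = 2
  c_7 = (0)·(6) + (0)·(39) + (1)·(72) + (0)·(-39) + (0)·(-300) + (-4)·(-42) + (-2)·(118) = 4
Expand coordinatewise in base 7:
  c_1 = 39 = 4·7^0 + 5·7^1
  c_2 = 21 = 0·7^0 + 3·7^1
  c_3 = 48 = 6·7^0 + 6·7^1
  c_4 = 9 = 2·7^0 + 1·7^1
  c_5 = 28 = 0·7^0 + 4·7^1
  c_6 = 2 = 2·7^0
  c_7 = 4 = 4·7^0
λ_0 = (4, 0, 6, 2, 0, 2, 4)
λ_1 = (5, 3, 6, 1, 4, 0, 0)

((4, 0, 6, 2, 0, 2, 4), (5, 3, 6, 1, 4, 0, 0))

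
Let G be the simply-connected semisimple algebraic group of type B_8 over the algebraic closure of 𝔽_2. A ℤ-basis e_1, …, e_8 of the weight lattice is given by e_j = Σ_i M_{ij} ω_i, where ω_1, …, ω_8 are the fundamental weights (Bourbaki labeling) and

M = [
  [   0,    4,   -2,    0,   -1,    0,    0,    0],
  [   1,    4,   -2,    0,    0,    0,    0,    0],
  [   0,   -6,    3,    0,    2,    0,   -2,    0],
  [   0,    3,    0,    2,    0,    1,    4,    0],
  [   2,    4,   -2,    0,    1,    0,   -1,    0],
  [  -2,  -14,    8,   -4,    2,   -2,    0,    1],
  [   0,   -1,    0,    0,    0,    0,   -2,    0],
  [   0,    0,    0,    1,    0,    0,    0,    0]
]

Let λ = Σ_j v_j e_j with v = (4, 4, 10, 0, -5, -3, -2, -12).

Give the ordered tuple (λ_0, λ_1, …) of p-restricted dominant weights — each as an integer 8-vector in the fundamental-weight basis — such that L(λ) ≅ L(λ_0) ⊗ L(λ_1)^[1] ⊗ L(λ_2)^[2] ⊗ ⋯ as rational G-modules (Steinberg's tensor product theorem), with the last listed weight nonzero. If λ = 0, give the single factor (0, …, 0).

((1, 0, 0, 1, 1, 0, 0, 0),)

Change of basis e → ω: c = M·v where v = (4, 4, 10, 0, -5, -3, -2, -12):
  c_1 = (0)·(4) + (4)·(4) + (-2)·(10) + (0)·(0) + (-1)·(-5) + (0)·(-3) + (0)·(-2) + (0)·(-12) = 1
  c_2 = (1)·(4) + (4)·(4) + (-2)·(10) + (0)·(0) + (0)·(-5) + (0)·(-3) + (0)·(-2) + (0)·(-12) = 0
  c_3 = (0)·(4) + (-6)·(4) + (3)·(10) + (0)·(0) + (2)·(-5) + (0)·(-3) + (-2)·(-2) + (0)·(-12) = 0
  c_4 = (0)·(4) + (3)·(4) + (0)·(10) + (2)·(0) + (0)·(-5) + (1)·(-3) + (4)·(-2) + (0)·(-12) = 1
  c_5 = (2)·(4) + (4)·(4) + (-2)·(10) + (0)·(0) + (1)·(-5) + (0)·(-3) + (-1)·(-2) + (0)·(-12) = 1
  c_6 = (-2)·(4) + (-14)·(4) + (8)·(10) + (-4)·(0) + (2)·(-5) + (-2)·(-3) + (0)·(-2) + (1)·(-12) = 0
  c_7 = (0)·(4) + (-1)·(4) + (0)·(10) + (0)·(0) + (0)·(-5) + (0)·(-3) + (-2)·(-2) + (0)·(-12) = 0
  c_8 = (0)·(4) + (0)·(4) + (0)·(10) + (1)·(0) + (0)·(-5) + (0)·(-3) + (0)·(-2) + (0)·(-12) = 0
Expand coordinatewise in base 2:
  c_1 = 1 = 1·2^0
  c_2 = 0
  c_3 = 0
  c_4 = 1 = 1·2^0
  c_5 = 1 = 1·2^0
  c_6 = 0
  c_7 = 0
  c_8 = 0
Factor λ_0 = (1, 0, 0, 1, 1, 0, 0, 0)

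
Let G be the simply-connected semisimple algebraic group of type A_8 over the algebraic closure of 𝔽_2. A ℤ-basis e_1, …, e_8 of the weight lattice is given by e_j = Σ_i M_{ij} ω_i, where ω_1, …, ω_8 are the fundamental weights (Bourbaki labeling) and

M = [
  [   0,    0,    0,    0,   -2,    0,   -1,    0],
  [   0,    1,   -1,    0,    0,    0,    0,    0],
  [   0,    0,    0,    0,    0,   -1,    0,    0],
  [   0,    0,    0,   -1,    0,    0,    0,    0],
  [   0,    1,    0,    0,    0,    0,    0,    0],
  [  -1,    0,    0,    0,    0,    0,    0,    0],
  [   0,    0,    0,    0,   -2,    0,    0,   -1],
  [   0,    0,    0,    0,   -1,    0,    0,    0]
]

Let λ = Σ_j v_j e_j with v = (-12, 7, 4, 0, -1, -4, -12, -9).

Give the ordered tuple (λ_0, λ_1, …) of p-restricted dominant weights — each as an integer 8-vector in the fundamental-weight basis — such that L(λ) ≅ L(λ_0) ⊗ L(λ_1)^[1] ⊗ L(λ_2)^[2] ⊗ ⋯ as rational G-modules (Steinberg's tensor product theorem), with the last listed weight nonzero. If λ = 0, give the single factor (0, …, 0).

Change of basis e → ω: c = M·v where v = (-12, 7, 4, 0, -1, -4, -12, -9):
  c_1 = 0*-12 + 0*7 + 0*4 + 0*0 + -2*-1 + 0*-4 + -1*-12 + 0*-9 = 14
  c_2 = 0*-12 + 1*7 + -1*4 + 0*0 + 0*-1 + 0*-4 + 0*-12 + 0*-9 = 3
  c_3 = 0*-12 + 0*7 + 0*4 + 0*0 + 0*-1 + -1*-4 + 0*-12 + 0*-9 = 4
  c_4 = 0*-12 + 0*7 + 0*4 + -1*0 + 0*-1 + 0*-4 + 0*-12 + 0*-9 = 0
  c_5 = 0*-12 + 1*7 + 0*4 + 0*0 + 0*-1 + 0*-4 + 0*-12 + 0*-9 = 7
  c_6 = -1*-12 + 0*7 + 0*4 + 0*0 + 0*-1 + 0*-4 + 0*-12 + 0*-9 = 12
  c_7 = 0*-12 + 0*7 + 0*4 + 0*0 + -2*-1 + 0*-4 + 0*-12 + -1*-9 = 11
  c_8 = 0*-12 + 0*7 + 0*4 + 0*0 + -1*-1 + 0*-4 + 0*-12 + 0*-9 = 1
Base-2 expansion of each c_i:
  c_1 = 14 = 0·2^0 + 1·2^1 + 1·2^2 + 1·2^3
  c_2 = 3 = 1·2^0 + 1·2^1
  c_3 = 4 = 0·2^0 + 0·2^1 + 1·2^2
  c_4 = 0
  c_5 = 7 = 1·2^0 + 1·2^1 + 1·2^2
  c_6 = 12 = 0·2^0 + 0·2^1 + 1·2^2 + 1·2^3
  c_7 = 11 = 1·2^0 + 1·2^1 + 0·2^2 + 1·2^3
  c_8 = 1 = 1·2^0
Factor λ_0 = (0, 1, 0, 0, 1, 0, 1, 1)
Factor λ_1 = (1, 1, 0, 0, 1, 0, 1, 0)
Factor λ_2 = (1, 0, 1, 0, 1, 1, 0, 0)
Factor λ_3 = (1, 0, 0, 0, 0, 1, 1, 0)

((0, 1, 0, 0, 1, 0, 1, 1), (1, 1, 0, 0, 1, 0, 1, 0), (1, 0, 1, 0, 1, 1, 0, 0), (1, 0, 0, 0, 0, 1, 1, 0))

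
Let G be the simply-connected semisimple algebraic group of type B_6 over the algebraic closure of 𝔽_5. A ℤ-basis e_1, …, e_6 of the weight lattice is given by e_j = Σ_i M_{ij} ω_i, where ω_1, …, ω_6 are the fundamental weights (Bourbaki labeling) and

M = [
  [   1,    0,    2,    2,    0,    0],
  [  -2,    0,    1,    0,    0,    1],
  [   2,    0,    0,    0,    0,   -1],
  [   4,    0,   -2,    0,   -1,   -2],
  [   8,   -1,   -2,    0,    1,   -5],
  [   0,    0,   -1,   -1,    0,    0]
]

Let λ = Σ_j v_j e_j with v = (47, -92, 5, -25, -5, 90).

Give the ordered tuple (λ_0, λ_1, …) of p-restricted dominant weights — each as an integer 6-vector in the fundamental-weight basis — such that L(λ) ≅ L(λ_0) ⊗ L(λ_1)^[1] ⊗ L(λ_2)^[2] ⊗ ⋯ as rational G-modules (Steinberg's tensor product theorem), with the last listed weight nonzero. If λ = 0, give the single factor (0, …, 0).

ω-coordinates c = M·v, v = (47, -92, 5, -25, -5, 90):
  c_1 = 1*47 + 0*-92 + 2*5 + 2*-25 + 0*-5 + 0*90 = 7
  c_2 = -2*47 + 0*-92 + 1*5 + 0*-25 + 0*-5 + 1*90 = 1
  c_3 = 2*47 + 0*-92 + 0*5 + 0*-25 + 0*-5 + -1*90 = 4
  c_4 = 4*47 + 0*-92 + -2*5 + 0*-25 + -1*-5 + -2*90 = 3
  c_5 = 8*47 + -1*-92 + -2*5 + 0*-25 + 1*-5 + -5*90 = 3
  c_6 = 0*47 + 0*-92 + -1*5 + -1*-25 + 0*-5 + 0*90 = 20
Expand coordinatewise in base 5:
  c_1 = 7 = 2·5^0 + 1·5^1
  c_2 = 1 = 1·5^0
  c_3 = 4 = 4·5^0
  c_4 = 3 = 3·5^0
  c_5 = 3 = 3·5^0
  c_6 = 20 = 0·5^0 + 4·5^1
p-restricted factor λ_0 = (2, 1, 4, 3, 3, 0)
p-restricted factor λ_1 = (1, 0, 0, 0, 0, 4)

((2, 1, 4, 3, 3, 0), (1, 0, 0, 0, 0, 4))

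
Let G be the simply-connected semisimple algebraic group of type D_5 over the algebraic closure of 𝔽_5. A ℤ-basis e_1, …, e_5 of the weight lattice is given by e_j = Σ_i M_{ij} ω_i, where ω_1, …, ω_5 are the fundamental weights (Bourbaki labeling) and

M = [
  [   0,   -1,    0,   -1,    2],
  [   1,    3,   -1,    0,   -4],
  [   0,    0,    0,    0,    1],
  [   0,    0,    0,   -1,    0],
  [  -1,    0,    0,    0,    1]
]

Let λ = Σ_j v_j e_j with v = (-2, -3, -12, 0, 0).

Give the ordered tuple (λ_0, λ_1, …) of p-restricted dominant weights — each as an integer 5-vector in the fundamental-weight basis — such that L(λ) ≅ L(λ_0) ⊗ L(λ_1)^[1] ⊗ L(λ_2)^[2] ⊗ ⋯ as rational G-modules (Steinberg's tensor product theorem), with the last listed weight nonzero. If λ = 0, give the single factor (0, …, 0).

In the fundamental-weight basis, λ has coordinates c = M·v (v = (-2, -3, -12, 0, 0)):
  c_1 = 0*-2 + -1*-3 + 0*-12 + -1*0 + 2*0 = 3
  c_2 = 1*-2 + 3*-3 + -1*-12 + 0*0 + -4*0 = 1
  c_3 = 0*-2 + 0*-3 + 0*-12 + 0*0 + 1*0 = 0
  c_4 = 0*-2 + 0*-3 + 0*-12 + -1*0 + 0*0 = 0
  c_5 = -1*-2 + 0*-3 + 0*-12 + 0*0 + 1*0 = 2
Base-5 expansion of each c_i:
  c_1 = 3 = 3·5^0
  c_2 = 1 = 1·5^0
  c_3 = 0
  c_4 = 0
  c_5 = 2 = 2·5^0
p-restricted factor λ_0 = (3, 1, 0, 0, 2)

((3, 1, 0, 0, 2),)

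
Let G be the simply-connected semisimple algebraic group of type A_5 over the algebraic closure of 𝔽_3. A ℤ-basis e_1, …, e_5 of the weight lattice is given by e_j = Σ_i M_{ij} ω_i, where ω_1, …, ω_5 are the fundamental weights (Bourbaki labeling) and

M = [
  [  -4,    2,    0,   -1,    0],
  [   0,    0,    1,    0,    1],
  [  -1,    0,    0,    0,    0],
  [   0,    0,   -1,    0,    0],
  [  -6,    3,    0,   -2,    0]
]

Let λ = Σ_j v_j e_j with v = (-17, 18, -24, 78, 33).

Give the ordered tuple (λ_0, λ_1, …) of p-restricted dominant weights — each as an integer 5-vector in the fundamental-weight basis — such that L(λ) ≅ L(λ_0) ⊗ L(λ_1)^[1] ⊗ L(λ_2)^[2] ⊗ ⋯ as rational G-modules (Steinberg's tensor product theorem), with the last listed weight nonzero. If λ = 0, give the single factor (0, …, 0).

ω-coordinates c = M·v, v = (-17, 18, -24, 78, 33):
  c_1 = (-4)·(-17) + 2·18 + (0)·(-24) + (-1)·(78) + 0·33 = 26
  c_2 = (0)·(-17) + 0·18 + (1)·(-24) + 0·78 + 1·33 = 9
  c_3 = (-1)·(-17) + 0·18 + (0)·(-24) + 0·78 + 0·33 = 17
  c_4 = (0)·(-17) + 0·18 + (-1)·(-24) + 0·78 + 0·33 = 24
  c_5 = (-6)·(-17) + 3·18 + (0)·(-24) + (-2)·(78) + 0·33 = 0
p = 3; digits c_i = Σ_j d_{ij}·3^j, 0 ≤ d_{ij} < 3:
  c_1 = 26 = 2·3^0 + 2·3^1 + 2·3^2
  c_2 = 9 = 0·3^0 + 0·3^1 + 1·3^2
  c_3 = 17 = 2·3^0 + 2·3^1 + 1·3^2
  c_4 = 24 = 0·3^0 + 2·3^1 + 2·3^2
  c_5 = 0
p-restricted factor λ_0 = (2, 0, 2, 0, 0)
p-restricted factor λ_1 = (2, 0, 2, 2, 0)
p-restricted factor λ_2 = (2, 1, 1, 2, 0)

((2, 0, 2, 0, 0), (2, 0, 2, 2, 0), (2, 1, 1, 2, 0))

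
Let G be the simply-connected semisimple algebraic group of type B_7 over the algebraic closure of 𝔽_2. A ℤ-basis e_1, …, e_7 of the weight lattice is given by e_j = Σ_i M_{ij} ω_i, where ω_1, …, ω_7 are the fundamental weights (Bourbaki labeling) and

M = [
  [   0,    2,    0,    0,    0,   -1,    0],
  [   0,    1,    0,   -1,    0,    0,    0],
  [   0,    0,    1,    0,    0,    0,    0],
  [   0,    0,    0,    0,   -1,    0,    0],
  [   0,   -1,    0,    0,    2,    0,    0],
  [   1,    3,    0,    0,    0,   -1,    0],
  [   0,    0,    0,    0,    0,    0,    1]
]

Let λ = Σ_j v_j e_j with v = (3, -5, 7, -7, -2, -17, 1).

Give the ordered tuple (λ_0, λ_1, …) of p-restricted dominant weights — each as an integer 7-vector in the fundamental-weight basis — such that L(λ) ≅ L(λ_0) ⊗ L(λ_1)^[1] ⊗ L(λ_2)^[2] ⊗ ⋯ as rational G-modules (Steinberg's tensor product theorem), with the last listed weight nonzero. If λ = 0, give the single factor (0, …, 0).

((1, 0, 1, 0, 1, 1, 1), (1, 1, 1, 1, 0, 0, 0), (1, 0, 1, 0, 0, 1, 0))

Change of basis e → ω: c = M·v where v = (3, -5, 7, -7, -2, -17, 1):
  c_1 = 0*3 + 2*-5 + 0*7 + 0*-7 + 0*-2 + -1*-17 + 0*1 = 7
  c_2 = 0*3 + 1*-5 + 0*7 + -1*-7 + 0*-2 + 0*-17 + 0*1 = 2
  c_3 = 0*3 + 0*-5 + 1*7 + 0*-7 + 0*-2 + 0*-17 + 0*1 = 7
  c_4 = 0*3 + 0*-5 + 0*7 + 0*-7 + -1*-2 + 0*-17 + 0*1 = 2
  c_5 = 0*3 + -1*-5 + 0*7 + 0*-7 + 2*-2 + 0*-17 + 0*1 = 1
  c_6 = 1*3 + 3*-5 + 0*7 + 0*-7 + 0*-2 + -1*-17 + 0*1 = 5
  c_7 = 0*3 + 0*-5 + 0*7 + 0*-7 + 0*-2 + 0*-17 + 1*1 = 1
Expand coordinatewise in base 2:
  c_1 = 7 = 1·2^0 + 1·2^1 + 1·2^2
  c_2 = 2 = 0·2^0 + 1·2^1
  c_3 = 7 = 1·2^0 + 1·2^1 + 1·2^2
  c_4 = 2 = 0·2^0 + 1·2^1
  c_5 = 1 = 1·2^0
  c_6 = 5 = 1·2^0 + 0·2^1 + 1·2^2
  c_7 = 1 = 1·2^0
Factor λ_0 = (1, 0, 1, 0, 1, 1, 1)
Factor λ_1 = (1, 1, 1, 1, 0, 0, 0)
Factor λ_2 = (1, 0, 1, 0, 0, 1, 0)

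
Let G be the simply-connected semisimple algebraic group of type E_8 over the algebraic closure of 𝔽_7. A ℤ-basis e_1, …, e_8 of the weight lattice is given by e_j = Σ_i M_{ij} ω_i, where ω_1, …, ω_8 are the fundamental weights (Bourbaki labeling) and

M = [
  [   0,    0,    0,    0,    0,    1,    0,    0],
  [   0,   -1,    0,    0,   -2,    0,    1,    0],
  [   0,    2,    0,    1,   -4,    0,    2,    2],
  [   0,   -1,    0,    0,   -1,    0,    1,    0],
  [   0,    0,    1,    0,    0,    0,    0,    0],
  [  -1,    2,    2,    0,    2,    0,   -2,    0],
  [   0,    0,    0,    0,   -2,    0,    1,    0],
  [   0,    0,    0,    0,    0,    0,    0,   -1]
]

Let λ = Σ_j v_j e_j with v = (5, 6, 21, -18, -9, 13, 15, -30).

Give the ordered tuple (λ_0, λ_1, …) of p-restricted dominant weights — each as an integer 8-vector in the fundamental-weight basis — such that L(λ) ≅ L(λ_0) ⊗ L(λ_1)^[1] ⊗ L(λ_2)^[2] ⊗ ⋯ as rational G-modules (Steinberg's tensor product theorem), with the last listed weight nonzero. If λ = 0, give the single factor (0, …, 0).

((6, 6, 0, 4, 0, 1, 5, 2), (1, 3, 0, 2, 3, 0, 4, 4))

Converting to the ω-basis (c_i = row i of M dotted with v = (5, 6, 21, -18, -9, 13, 15, -30)):
  c_1 = (0)·(5) + (0)·(6) + (0)·(21) + (0)·(-18) + (0)·(-9) + (1)·(13) + (0)·(15) + (0)·(-30) = 13
  c_2 = (0)·(5) + (-1)·(6) + (0)·(21) + (0)·(-18) + (-2)·(-9) + (0)·(13) + (1)·(15) + (0)·(-30) = 27
  c_3 = (0)·(5) + (2)·(6) + (0)·(21) + (1)·(-18) + (-4)·(-9) + (0)·(13) + (2)·(15) + (2)·(-30) = 0
  c_4 = (0)·(5) + (-1)·(6) + (0)·(21) + (0)·(-18) + (-1)·(-9) + (0)·(13) + (1)·(15) + (0)·(-30) = 18
  c_5 = (0)·(5) + (0)·(6) + (1)·(21) + (0)·(-18) + (0)·(-9) + (0)·(13) + (0)·(15) + (0)·(-30) = 21
  c_6 = (-1)·(5) + (2)·(6) + (2)·(21) + (0)·(-18) + (2)·(-9) + (0)·(13) + (-2)·(15) + (0)·(-30) = 1
  c_7 = (0)·(5) + (0)·(6) + (0)·(21) + (0)·(-18) + (-2)·(-9) + (0)·(13) + (1)·(15) + (0)·(-30) = 33
  c_8 = (0)·(5) + (0)·(6) + (0)·(21) + (0)·(-18) + (0)·(-9) + (0)·(13) + (0)·(15) + (-1)·(-30) = 30
Base-7 expansion of each c_i:
  c_1 = 13 = 6·7^0 + 1·7^1
  c_2 = 27 = 6·7^0 + 3·7^1
  c_3 = 0
  c_4 = 18 = 4·7^0 + 2·7^1
  c_5 = 21 = 0·7^0 + 3·7^1
  c_6 = 1 = 1·7^0
  c_7 = 33 = 5·7^0 + 4·7^1
  c_8 = 30 = 2·7^0 + 4·7^1
λ_0 = (6, 6, 0, 4, 0, 1, 5, 2)
λ_1 = (1, 3, 0, 2, 3, 0, 4, 4)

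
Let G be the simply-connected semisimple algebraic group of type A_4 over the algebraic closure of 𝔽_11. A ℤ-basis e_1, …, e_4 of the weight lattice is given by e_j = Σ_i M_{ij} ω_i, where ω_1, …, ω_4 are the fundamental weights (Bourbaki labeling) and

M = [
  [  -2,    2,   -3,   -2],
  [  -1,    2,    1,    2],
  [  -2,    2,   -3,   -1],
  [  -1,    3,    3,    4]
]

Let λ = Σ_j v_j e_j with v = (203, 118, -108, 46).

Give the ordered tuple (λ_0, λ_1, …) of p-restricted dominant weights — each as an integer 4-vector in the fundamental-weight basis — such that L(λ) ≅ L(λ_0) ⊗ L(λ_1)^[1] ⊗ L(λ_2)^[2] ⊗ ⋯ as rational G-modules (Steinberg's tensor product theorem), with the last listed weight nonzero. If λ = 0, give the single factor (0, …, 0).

In the fundamental-weight basis, λ has coordinates c = M·v (v = (203, 118, -108, 46)):
  c_1 = (-2)·(203) + (2)·(118) + (-3)·(-108) + (-2)·(46) = 62
  c_2 = (-1)·(203) + (2)·(118) + (1)·(-108) + (2)·(46) = 17
  c_3 = (-2)·(203) + (2)·(118) + (-3)·(-108) + (-1)·(46) = 108
  c_4 = (-1)·(203) + (3)·(118) + (3)·(-108) + (4)·(46) = 11
Writing each c_i in base p = 11:
  c_1 = 62 = 7·11^0 + 5·11^1
  c_2 = 17 = 6·11^0 + 1·11^1
  c_3 = 108 = 9·11^0 + 9·11^1
  c_4 = 11 = 0·11^0 + 1·11^1
λ_0 = (7, 6, 9, 0)
λ_1 = (5, 1, 9, 1)

((7, 6, 9, 0), (5, 1, 9, 1))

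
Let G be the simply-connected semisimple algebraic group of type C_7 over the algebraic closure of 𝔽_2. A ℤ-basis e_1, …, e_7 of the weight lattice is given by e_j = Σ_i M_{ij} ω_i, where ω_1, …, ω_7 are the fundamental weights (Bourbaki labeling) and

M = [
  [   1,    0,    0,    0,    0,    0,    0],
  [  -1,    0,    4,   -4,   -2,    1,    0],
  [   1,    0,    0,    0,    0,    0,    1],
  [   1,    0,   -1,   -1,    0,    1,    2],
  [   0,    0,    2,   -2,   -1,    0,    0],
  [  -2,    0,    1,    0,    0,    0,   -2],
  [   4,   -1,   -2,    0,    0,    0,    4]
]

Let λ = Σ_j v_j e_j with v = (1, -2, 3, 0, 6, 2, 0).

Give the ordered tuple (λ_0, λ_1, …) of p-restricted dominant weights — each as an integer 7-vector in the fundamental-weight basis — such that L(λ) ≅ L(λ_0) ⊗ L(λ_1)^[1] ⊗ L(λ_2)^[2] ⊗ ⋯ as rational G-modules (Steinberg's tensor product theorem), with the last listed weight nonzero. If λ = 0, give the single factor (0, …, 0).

((1, 1, 1, 0, 0, 1, 0),)

Converting to the ω-basis (c_i = row i of M dotted with v = (1, -2, 3, 0, 6, 2, 0)):
  c_1 = 1·1 + (0)·(-2) + 0·3 + 0·0 + 0·6 + 0·2 + 0·0 = 1
  c_2 = (-1)·(1) + (0)·(-2) + 4·3 + (-4)·(0) + (-2)·(6) + 1·2 + 0·0 = 1
  c_3 = 1·1 + (0)·(-2) + 0·3 + 0·0 + 0·6 + 0·2 + 1·0 = 1
  c_4 = 1·1 + (0)·(-2) + (-1)·(3) + (-1)·(0) + 0·6 + 1·2 + 2·0 = 0
  c_5 = 0·1 + (0)·(-2) + 2·3 + (-2)·(0) + (-1)·(6) + 0·2 + 0·0 = 0
  c_6 = (-2)·(1) + (0)·(-2) + 1·3 + 0·0 + 0·6 + 0·2 + (-2)·(0) = 1
  c_7 = 4·1 + (-1)·(-2) + (-2)·(3) + 0·0 + 0·6 + 0·2 + 4·0 = 0
Writing each c_i in base p = 2:
  c_1 = 1 = 1·2^0
  c_2 = 1 = 1·2^0
  c_3 = 1 = 1·2^0
  c_4 = 0
  c_5 = 0
  c_6 = 1 = 1·2^0
  c_7 = 0
Factor λ_0 = (1, 1, 1, 0, 0, 1, 0)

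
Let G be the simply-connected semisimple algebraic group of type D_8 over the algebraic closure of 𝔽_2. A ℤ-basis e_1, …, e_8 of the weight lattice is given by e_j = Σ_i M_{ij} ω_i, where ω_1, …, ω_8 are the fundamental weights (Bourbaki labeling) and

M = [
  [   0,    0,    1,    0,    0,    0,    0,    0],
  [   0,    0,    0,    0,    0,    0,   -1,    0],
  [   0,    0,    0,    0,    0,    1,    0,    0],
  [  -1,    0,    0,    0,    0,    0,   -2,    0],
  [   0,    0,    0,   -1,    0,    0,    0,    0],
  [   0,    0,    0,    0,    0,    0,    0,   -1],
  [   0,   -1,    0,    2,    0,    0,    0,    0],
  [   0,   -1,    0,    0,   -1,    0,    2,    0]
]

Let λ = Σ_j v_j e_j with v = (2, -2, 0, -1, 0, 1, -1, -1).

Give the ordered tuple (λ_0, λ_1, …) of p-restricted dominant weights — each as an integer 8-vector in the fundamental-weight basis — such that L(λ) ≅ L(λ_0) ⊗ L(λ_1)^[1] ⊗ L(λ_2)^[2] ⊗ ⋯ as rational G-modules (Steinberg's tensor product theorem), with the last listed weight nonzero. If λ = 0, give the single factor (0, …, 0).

Compute c_i = Σ_j M_{ij} v_j with v = (2, -2, 0, -1, 0, 1, -1, -1):
  c_1 = (0)·(2) + (0)·(-2) + (1)·(0) + (0)·(-1) + (0)·(0) + (0)·(1) + (0)·(-1) + (0)·(-1) = 0
  c_2 = (0)·(2) + (0)·(-2) + (0)·(0) + (0)·(-1) + (0)·(0) + (0)·(1) + (-1)·(-1) + (0)·(-1) = 1
  c_3 = (0)·(2) + (0)·(-2) + (0)·(0) + (0)·(-1) + (0)·(0) + (1)·(1) + (0)·(-1) + (0)·(-1) = 1
  c_4 = (-1)·(2) + (0)·(-2) + (0)·(0) + (0)·(-1) + (0)·(0) + (0)·(1) + (-2)·(-1) + (0)·(-1) = 0
  c_5 = (0)·(2) + (0)·(-2) + (0)·(0) + (-1)·(-1) + (0)·(0) + (0)·(1) + (0)·(-1) + (0)·(-1) = 1
  c_6 = (0)·(2) + (0)·(-2) + (0)·(0) + (0)·(-1) + (0)·(0) + (0)·(1) + (0)·(-1) + (-1)·(-1) = 1
  c_7 = (0)·(2) + (-1)·(-2) + (0)·(0) + (2)·(-1) + (0)·(0) + (0)·(1) + (0)·(-1) + (0)·(-1) = 0
  c_8 = (0)·(2) + (-1)·(-2) + (0)·(0) + (0)·(-1) + (-1)·(0) + (0)·(1) + (2)·(-1) + (0)·(-1) = 0
Base-2 expansion of each c_i:
  c_1 = 0
  c_2 = 1 = 1·2^0
  c_3 = 1 = 1·2^0
  c_4 = 0
  c_5 = 1 = 1·2^0
  c_6 = 1 = 1·2^0
  c_7 = 0
  c_8 = 0
p-restricted factor λ_0 = (0, 1, 1, 0, 1, 1, 0, 0)

((0, 1, 1, 0, 1, 1, 0, 0),)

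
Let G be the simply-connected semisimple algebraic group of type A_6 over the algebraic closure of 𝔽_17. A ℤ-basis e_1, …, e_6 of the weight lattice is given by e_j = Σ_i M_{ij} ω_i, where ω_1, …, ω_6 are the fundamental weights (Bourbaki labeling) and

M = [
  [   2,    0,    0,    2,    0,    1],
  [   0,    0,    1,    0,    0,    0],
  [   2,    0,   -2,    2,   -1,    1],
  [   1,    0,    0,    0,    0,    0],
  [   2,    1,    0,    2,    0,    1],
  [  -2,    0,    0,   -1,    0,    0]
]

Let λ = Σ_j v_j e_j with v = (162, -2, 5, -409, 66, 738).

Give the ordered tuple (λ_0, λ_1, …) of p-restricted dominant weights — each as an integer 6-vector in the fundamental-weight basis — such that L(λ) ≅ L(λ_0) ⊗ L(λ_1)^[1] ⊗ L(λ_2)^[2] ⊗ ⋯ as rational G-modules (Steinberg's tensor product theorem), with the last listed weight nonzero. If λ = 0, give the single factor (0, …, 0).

Converting to the ω-basis (c_i = row i of M dotted with v = (162, -2, 5, -409, 66, 738)):
  c_1 = 2*162 + 0*-2 + 0*5 + 2*-409 + 0*66 + 1*738 = 244
  c_2 = 0*162 + 0*-2 + 1*5 + 0*-409 + 0*66 + 0*738 = 5
  c_3 = 2*162 + 0*-2 + -2*5 + 2*-409 + -1*66 + 1*738 = 168
  c_4 = 1*162 + 0*-2 + 0*5 + 0*-409 + 0*66 + 0*738 = 162
  c_5 = 2*162 + 1*-2 + 0*5 + 2*-409 + 0*66 + 1*738 = 242
  c_6 = -2*162 + 0*-2 + 0*5 + -1*-409 + 0*66 + 0*738 = 85
Base-17 expansion of each c_i:
  c_1 = 244 = 6·17^0 + 14·17^1
  c_2 = 5 = 5·17^0
  c_3 = 168 = 15·17^0 + 9·17^1
  c_4 = 162 = 9·17^0 + 9·17^1
  c_5 = 242 = 4·17^0 + 14·17^1
  c_6 = 85 = 0·17^0 + 5·17^1
p-restricted factor λ_0 = (6, 5, 15, 9, 4, 0)
p-restricted factor λ_1 = (14, 0, 9, 9, 14, 5)

((6, 5, 15, 9, 4, 0), (14, 0, 9, 9, 14, 5))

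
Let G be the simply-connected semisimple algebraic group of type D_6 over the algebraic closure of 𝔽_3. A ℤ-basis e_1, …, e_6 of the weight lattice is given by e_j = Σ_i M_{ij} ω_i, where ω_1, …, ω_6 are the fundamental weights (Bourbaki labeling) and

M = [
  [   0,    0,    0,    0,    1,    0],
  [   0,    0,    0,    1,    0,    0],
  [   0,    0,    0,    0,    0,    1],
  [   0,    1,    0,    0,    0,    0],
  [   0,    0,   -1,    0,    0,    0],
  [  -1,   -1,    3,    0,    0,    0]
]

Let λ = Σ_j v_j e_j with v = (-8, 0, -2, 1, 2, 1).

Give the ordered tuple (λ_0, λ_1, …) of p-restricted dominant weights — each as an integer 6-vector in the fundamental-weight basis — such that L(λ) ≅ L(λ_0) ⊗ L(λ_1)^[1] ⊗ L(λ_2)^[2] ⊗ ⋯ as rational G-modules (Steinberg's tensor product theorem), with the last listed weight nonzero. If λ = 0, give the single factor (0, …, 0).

((2, 1, 1, 0, 2, 2),)

Converting to the ω-basis (c_i = row i of M dotted with v = (-8, 0, -2, 1, 2, 1)):
  c_1 = (0)·(-8) + 0·0 + (0)·(-2) + 0·1 + 1·2 + 0·1 = 2
  c_2 = (0)·(-8) + 0·0 + (0)·(-2) + 1·1 + 0·2 + 0·1 = 1
  c_3 = (0)·(-8) + 0·0 + (0)·(-2) + 0·1 + 0·2 + 1·1 = 1
  c_4 = (0)·(-8) + 1·0 + (0)·(-2) + 0·1 + 0·2 + 0·1 = 0
  c_5 = (0)·(-8) + 0·0 + (-1)·(-2) + 0·1 + 0·2 + 0·1 = 2
  c_6 = (-1)·(-8) + (-1)·(0) + (3)·(-2) + 0·1 + 0·2 + 0·1 = 2
Writing each c_i in base p = 3:
  c_1 = 2 = 2·3^0
  c_2 = 1 = 1·3^0
  c_3 = 1 = 1·3^0
  c_4 = 0
  c_5 = 2 = 2·3^0
  c_6 = 2 = 2·3^0
Factor λ_0 = (2, 1, 1, 0, 2, 2)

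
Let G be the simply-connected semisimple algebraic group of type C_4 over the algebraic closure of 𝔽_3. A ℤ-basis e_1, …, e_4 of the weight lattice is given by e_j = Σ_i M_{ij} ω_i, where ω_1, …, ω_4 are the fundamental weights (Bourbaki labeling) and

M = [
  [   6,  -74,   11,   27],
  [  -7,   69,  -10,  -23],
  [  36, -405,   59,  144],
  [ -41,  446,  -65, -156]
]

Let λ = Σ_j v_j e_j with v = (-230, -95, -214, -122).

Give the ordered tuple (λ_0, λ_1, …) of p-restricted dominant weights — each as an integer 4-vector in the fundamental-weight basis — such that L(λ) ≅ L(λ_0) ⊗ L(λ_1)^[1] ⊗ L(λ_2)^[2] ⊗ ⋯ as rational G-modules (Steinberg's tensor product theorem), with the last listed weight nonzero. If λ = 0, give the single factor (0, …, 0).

((2, 1, 1, 2),)

Change of basis e → ω: c = M·v where v = (-230, -95, -214, -122):
  c_1 = (6)·(-230) + (-74)·(-95) + (11)·(-214) + (27)·(-122) = 2
  c_2 = (-7)·(-230) + (69)·(-95) + (-10)·(-214) + (-23)·(-122) = 1
  c_3 = (36)·(-230) + (-405)·(-95) + (59)·(-214) + (144)·(-122) = 1
  c_4 = (-41)·(-230) + (446)·(-95) + (-65)·(-214) + (-156)·(-122) = 2
Base-3 expansion of each c_i:
  c_1 = 2 = 2·3^0
  c_2 = 1 = 1·3^0
  c_3 = 1 = 1·3^0
  c_4 = 2 = 2·3^0
Factor λ_0 = (2, 1, 1, 2)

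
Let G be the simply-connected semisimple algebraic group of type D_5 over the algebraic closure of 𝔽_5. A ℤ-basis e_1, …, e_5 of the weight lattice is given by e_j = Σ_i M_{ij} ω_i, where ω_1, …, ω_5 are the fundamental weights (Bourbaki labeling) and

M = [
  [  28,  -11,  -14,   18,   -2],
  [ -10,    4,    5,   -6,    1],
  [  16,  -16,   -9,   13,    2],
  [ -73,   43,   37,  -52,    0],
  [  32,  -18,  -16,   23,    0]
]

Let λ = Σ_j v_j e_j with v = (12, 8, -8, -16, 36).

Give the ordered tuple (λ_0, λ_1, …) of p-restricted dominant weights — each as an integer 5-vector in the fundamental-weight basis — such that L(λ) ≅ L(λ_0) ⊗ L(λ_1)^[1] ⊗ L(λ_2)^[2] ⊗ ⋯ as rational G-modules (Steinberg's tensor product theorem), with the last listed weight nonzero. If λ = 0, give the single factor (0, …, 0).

Change of basis e → ω: c = M·v where v = (12, 8, -8, -16, 36):
  c_1 = 28*12 + -11*8 + -14*-8 + 18*-16 + -2*36 = 0
  c_2 = -10*12 + 4*8 + 5*-8 + -6*-16 + 1*36 = 4
  c_3 = 16*12 + -16*8 + -9*-8 + 13*-16 + 2*36 = 0
  c_4 = -73*12 + 43*8 + 37*-8 + -52*-16 + 0*36 = 4
  c_5 = 32*12 + -18*8 + -16*-8 + 23*-16 + 0*36 = 0
Expand coordinatewise in base 5:
  c_1 = 0
  c_2 = 4 = 4·5^0
  c_3 = 0
  c_4 = 4 = 4·5^0
  c_5 = 0
Factor λ_0 = (0, 4, 0, 4, 0)

((0, 4, 0, 4, 0),)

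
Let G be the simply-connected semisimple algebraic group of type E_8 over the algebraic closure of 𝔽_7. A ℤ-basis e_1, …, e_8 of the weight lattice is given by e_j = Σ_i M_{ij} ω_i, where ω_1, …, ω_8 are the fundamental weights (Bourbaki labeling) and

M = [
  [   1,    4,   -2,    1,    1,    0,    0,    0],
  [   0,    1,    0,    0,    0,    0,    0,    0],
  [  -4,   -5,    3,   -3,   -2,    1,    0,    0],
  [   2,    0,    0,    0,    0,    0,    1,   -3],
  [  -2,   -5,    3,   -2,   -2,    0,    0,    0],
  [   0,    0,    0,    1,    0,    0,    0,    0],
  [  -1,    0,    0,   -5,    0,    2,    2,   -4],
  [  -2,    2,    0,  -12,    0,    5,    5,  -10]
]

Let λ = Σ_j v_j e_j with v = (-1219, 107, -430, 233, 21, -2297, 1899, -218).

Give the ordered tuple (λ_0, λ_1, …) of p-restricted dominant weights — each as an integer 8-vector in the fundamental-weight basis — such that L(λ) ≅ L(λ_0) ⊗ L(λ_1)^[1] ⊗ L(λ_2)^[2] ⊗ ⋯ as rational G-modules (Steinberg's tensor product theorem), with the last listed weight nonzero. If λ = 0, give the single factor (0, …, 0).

In the fundamental-weight basis, λ has coordinates c = M·v (v = (-1219, 107, -430, 233, 21, -2297, 1899, -218)):
  c_1 = 1*-1219 + 4*107 + -2*-430 + 1*233 + 1*21 + 0*-2297 + 0*1899 + 0*-218 = 323
  c_2 = 0*-1219 + 1*107 + 0*-430 + 0*233 + 0*21 + 0*-2297 + 0*1899 + 0*-218 = 107
  c_3 = -4*-1219 + -5*107 + 3*-430 + -3*233 + -2*21 + 1*-2297 + 0*1899 + 0*-218 = 13
  c_4 = 2*-1219 + 0*107 + 0*-430 + 0*233 + 0*21 + 0*-2297 + 1*1899 + -3*-218 = 115
  c_5 = -2*-1219 + -5*107 + 3*-430 + -2*233 + -2*21 + 0*-2297 + 0*1899 + 0*-218 = 105
  c_6 = 0*-1219 + 0*107 + 0*-430 + 1*233 + 0*21 + 0*-2297 + 0*1899 + 0*-218 = 233
  c_7 = -1*-1219 + 0*107 + 0*-430 + -5*233 + 0*21 + 2*-2297 + 2*1899 + -4*-218 = 130
  c_8 = -2*-1219 + 2*107 + 0*-430 + -12*233 + 0*21 + 5*-2297 + 5*1899 + -10*-218 = 46
p = 7; digits c_i = Σ_j d_{ij}·7^j, 0 ≤ d_{ij} < 7:
  c_1 = 323 = 1·7^0 + 4·7^1 + 6·7^2
  c_2 = 107 = 2·7^0 + 1·7^1 + 2·7^2
  c_3 = 13 = 6·7^0 + 1·7^1
  c_4 = 115 = 3·7^0 + 2·7^1 + 2·7^2
  c_5 = 105 = 0·7^0 + 1·7^1 + 2·7^2
  c_6 = 233 = 2·7^0 + 5·7^1 + 4·7^2
  c_7 = 130 = 4·7^0 + 4·7^1 + 2·7^2
  c_8 = 46 = 4·7^0 + 6·7^1
p-restricted factor λ_0 = (1, 2, 6, 3, 0, 2, 4, 4)
p-restricted factor λ_1 = (4, 1, 1, 2, 1, 5, 4, 6)
p-restricted factor λ_2 = (6, 2, 0, 2, 2, 4, 2, 0)

((1, 2, 6, 3, 0, 2, 4, 4), (4, 1, 1, 2, 1, 5, 4, 6), (6, 2, 0, 2, 2, 4, 2, 0))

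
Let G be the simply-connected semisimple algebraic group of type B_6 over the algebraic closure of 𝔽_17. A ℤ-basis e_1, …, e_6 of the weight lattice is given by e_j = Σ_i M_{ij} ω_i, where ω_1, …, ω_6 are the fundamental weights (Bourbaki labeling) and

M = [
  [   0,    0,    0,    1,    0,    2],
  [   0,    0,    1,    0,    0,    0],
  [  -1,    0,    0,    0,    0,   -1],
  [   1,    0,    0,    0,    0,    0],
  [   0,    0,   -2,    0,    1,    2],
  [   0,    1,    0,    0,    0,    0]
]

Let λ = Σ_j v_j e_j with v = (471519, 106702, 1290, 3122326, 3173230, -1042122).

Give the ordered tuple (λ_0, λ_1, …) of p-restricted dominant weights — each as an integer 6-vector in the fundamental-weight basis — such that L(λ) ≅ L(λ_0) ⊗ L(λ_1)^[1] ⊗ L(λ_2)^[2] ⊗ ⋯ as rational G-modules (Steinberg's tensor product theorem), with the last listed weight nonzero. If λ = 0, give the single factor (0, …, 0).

Change of basis e → ω: c = M·v where v = (471519, 106702, 1290, 3122326, 3173230, -1042122):
  c_1 = 0*471519 + 0*106702 + 0*1290 + 1*3122326 + 0*3173230 + 2*-1042122 = 1038082
  c_2 = 0*471519 + 0*106702 + 1*1290 + 0*3122326 + 0*3173230 + 0*-1042122 = 1290
  c_3 = -1*471519 + 0*106702 + 0*1290 + 0*3122326 + 0*3173230 + -1*-1042122 = 570603
  c_4 = 1*471519 + 0*106702 + 0*1290 + 0*3122326 + 0*3173230 + 0*-1042122 = 471519
  c_5 = 0*471519 + 0*106702 + -2*1290 + 0*3122326 + 1*3173230 + 2*-1042122 = 1086406
  c_6 = 0*471519 + 1*106702 + 0*1290 + 0*3122326 + 0*3173230 + 0*-1042122 = 106702
Writing each c_i in base p = 17:
  c_1 = 1038082 = 11·17^0 + 16·17^1 + 4·17^2 + 7·17^3 + 12·17^4
  c_2 = 1290 = 15·17^0 + 7·17^1 + 4·17^2
  c_3 = 570603 = 15·17^0 + 6·17^1 + 2·17^2 + 14·17^3 + 6·17^4
  c_4 = 471519 = 7·17^0 + 9·17^1 + 16·17^2 + 10·17^3 + 5·17^4
  c_5 = 1086406 = 4·17^0 + 3·17^1 + 2·17^2 + 0·17^3 + 13·17^4
  c_6 = 106702 = 10·17^0 + 3·17^1 + 12·17^2 + 4·17^3 + 1·17^4
λ_0 = (11, 15, 15, 7, 4, 10)
λ_1 = (16, 7, 6, 9, 3, 3)
λ_2 = (4, 4, 2, 16, 2, 12)
λ_3 = (7, 0, 14, 10, 0, 4)
λ_4 = (12, 0, 6, 5, 13, 1)

((11, 15, 15, 7, 4, 10), (16, 7, 6, 9, 3, 3), (4, 4, 2, 16, 2, 12), (7, 0, 14, 10, 0, 4), (12, 0, 6, 5, 13, 1))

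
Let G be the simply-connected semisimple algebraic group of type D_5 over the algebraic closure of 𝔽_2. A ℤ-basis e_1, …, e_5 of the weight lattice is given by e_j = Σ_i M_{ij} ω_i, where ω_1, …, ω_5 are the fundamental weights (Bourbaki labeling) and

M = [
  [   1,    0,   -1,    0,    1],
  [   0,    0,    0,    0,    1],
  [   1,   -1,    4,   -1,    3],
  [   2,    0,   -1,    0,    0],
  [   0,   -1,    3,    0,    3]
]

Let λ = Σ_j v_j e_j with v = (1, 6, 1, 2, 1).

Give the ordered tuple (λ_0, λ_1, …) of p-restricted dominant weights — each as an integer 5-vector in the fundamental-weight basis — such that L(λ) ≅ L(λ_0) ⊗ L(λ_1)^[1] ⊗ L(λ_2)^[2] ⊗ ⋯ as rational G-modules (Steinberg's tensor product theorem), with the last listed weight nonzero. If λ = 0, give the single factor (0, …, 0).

Compute c_i = Σ_j M_{ij} v_j with v = (1, 6, 1, 2, 1):
  c_1 = 1·1 + 0·6 + (-1)·(1) + 0·2 + 1·1 = 1
  c_2 = 0·1 + 0·6 + 0·1 + 0·2 + 1·1 = 1
  c_3 = 1·1 + (-1)·(6) + 4·1 + (-1)·(2) + 3·1 = 0
  c_4 = 2·1 + 0·6 + (-1)·(1) + 0·2 + 0·1 = 1
  c_5 = 0·1 + (-1)·(6) + 3·1 + 0·2 + 3·1 = 0
Writing each c_i in base p = 2:
  c_1 = 1 = 1·2^0
  c_2 = 1 = 1·2^0
  c_3 = 0
  c_4 = 1 = 1·2^0
  c_5 = 0
Factor λ_0 = (1, 1, 0, 1, 0)

((1, 1, 0, 1, 0),)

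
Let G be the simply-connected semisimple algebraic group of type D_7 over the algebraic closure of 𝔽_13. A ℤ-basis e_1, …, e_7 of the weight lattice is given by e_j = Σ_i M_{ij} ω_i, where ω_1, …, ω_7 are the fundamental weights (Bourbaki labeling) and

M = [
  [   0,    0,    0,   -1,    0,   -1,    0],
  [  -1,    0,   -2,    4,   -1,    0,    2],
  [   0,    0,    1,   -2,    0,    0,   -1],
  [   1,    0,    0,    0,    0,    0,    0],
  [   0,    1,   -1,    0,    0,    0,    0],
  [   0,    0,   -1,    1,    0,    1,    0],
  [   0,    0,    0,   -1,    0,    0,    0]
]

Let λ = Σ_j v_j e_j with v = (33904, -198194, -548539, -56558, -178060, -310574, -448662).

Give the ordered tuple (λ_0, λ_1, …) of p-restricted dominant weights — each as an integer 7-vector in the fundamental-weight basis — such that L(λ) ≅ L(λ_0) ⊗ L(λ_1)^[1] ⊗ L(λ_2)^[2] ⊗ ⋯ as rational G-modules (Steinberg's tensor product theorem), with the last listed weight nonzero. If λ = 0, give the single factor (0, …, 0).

((12, 2, 5, 0, 8, 5, 8), (4, 4, 4, 8, 0, 5, 8), (1, 7, 0, 5, 6, 7, 9), (11, 1, 6, 2, 3, 4, 12), (12, 4, 0, 1, 12, 6, 1))

Change of basis e → ω: c = M·v where v = (33904, -198194, -548539, -56558, -178060, -310574, -448662):
  c_1 = 0·33904 + (0)·(-198194) + (0)·(-548539) + (-1)·(-56558) + (0)·(-178060) + (-1)·(-310574) + (0)·(-448662) = 367132
  c_2 = (-1)·(33904) + (0)·(-198194) + (-2)·(-548539) + (4)·(-56558) + (-1)·(-178060) + (0)·(-310574) + (2)·(-448662) = 117678
  c_3 = 0·33904 + (0)·(-198194) + (1)·(-548539) + (-2)·(-56558) + (0)·(-178060) + (0)·(-310574) + (-1)·(-448662) = 13239
  c_4 = 1·33904 + (0)·(-198194) + (0)·(-548539) + (0)·(-56558) + (0)·(-178060) + (0)·(-310574) + (0)·(-448662) = 33904
  c_5 = 0·33904 + (1)·(-198194) + (-1)·(-548539) + (0)·(-56558) + (0)·(-178060) + (0)·(-310574) + (0)·(-448662) = 350345
  c_6 = 0·33904 + (0)·(-198194) + (-1)·(-548539) + (1)·(-56558) + (0)·(-178060) + (1)·(-310574) + (0)·(-448662) = 181407
  c_7 = 0·33904 + (0)·(-198194) + (0)·(-548539) + (-1)·(-56558) + (0)·(-178060) + (0)·(-310574) + (0)·(-448662) = 56558
Writing each c_i in base p = 13:
  c_1 = 367132 = 12·13^0 + 4·13^1 + 1·13^2 + 11·13^3 + 12·13^4
  c_2 = 117678 = 2·13^0 + 4·13^1 + 7·13^2 + 1·13^3 + 4·13^4
  c_3 = 13239 = 5·13^0 + 4·13^1 + 0·13^2 + 6·13^3
  c_4 = 33904 = 0·13^0 + 8·13^1 + 5·13^2 + 2·13^3 + 1·13^4
  c_5 = 350345 = 8·13^0 + 0·13^1 + 6·13^2 + 3·13^3 + 12·13^4
  c_6 = 181407 = 5·13^0 + 5·13^1 + 7·13^2 + 4·13^3 + 6·13^4
  c_7 = 56558 = 8·13^0 + 8·13^1 + 9·13^2 + 12·13^3 + 1·13^4
p-restricted factor λ_0 = (12, 2, 5, 0, 8, 5, 8)
p-restricted factor λ_1 = (4, 4, 4, 8, 0, 5, 8)
p-restricted factor λ_2 = (1, 7, 0, 5, 6, 7, 9)
p-restricted factor λ_3 = (11, 1, 6, 2, 3, 4, 12)
p-restricted factor λ_4 = (12, 4, 0, 1, 12, 6, 1)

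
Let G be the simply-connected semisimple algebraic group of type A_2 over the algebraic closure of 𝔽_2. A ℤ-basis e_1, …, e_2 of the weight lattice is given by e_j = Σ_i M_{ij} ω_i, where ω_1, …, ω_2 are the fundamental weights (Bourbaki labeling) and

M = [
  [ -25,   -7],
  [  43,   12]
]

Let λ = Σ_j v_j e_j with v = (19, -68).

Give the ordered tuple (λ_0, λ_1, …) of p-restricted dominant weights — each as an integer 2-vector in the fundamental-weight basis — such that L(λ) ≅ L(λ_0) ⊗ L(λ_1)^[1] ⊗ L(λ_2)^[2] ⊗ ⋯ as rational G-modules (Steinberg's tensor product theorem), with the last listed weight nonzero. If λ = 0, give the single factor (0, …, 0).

ω-coordinates c = M·v, v = (19, -68):
  c_1 = -25*19 + -7*-68 = 1
  c_2 = 43*19 + 12*-68 = 1
Writing each c_i in base p = 2:
  c_1 = 1 = 1·2^0
  c_2 = 1 = 1·2^0
Factor λ_0 = (1, 1)

((1, 1),)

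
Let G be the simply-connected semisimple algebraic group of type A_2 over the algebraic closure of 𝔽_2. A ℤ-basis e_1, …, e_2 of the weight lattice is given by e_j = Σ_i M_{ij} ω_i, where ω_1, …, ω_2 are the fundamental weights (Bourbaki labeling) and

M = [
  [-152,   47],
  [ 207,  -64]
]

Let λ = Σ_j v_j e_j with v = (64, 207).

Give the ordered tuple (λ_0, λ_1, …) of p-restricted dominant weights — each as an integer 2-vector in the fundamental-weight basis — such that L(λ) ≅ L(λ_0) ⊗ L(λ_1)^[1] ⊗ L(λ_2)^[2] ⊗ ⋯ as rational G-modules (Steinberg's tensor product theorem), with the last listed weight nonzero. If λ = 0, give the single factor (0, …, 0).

((1, 0),)

ω-coordinates c = M·v, v = (64, 207):
  c_1 = (-152)·(64) + (47)·(207) = 1
  c_2 = (207)·(64) + (-64)·(207) = 0
Expand coordinatewise in base 2:
  c_1 = 1 = 1·2^0
  c_2 = 0
Factor λ_0 = (1, 0)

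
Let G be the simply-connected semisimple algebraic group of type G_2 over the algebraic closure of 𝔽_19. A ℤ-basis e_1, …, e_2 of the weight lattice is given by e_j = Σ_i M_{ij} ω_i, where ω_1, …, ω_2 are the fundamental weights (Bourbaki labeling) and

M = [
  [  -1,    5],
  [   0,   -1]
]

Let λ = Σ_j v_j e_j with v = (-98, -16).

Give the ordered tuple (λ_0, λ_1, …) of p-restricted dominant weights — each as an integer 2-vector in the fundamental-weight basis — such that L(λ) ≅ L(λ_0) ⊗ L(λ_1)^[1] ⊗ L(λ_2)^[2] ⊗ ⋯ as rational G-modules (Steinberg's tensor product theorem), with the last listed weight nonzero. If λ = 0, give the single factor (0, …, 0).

Change of basis e → ω: c = M·v where v = (-98, -16):
  c_1 = (-1)·(-98) + (5)·(-16) = 18
  c_2 = (0)·(-98) + (-1)·(-16) = 16
Base-19 expansion of each c_i:
  c_1 = 18 = 18·19^0
  c_2 = 16 = 16·19^0
Factor λ_0 = (18, 16)

((18, 16),)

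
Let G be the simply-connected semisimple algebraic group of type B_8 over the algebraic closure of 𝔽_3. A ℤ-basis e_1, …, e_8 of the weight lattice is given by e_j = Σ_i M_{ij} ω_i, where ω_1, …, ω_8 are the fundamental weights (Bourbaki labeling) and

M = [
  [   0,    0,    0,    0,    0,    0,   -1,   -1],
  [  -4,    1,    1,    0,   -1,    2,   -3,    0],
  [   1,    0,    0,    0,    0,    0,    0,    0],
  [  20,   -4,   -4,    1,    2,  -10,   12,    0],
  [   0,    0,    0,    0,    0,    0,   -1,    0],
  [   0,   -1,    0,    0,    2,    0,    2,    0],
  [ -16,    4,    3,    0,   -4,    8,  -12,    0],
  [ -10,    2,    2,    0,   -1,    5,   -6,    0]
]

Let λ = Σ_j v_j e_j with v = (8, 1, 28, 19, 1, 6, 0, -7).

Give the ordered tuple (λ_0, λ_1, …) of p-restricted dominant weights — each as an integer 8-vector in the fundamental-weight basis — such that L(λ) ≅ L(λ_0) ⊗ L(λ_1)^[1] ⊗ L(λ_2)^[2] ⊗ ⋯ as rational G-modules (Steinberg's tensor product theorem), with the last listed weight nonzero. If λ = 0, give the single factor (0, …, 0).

((1, 2, 2, 2, 0, 1, 1, 1), (2, 2, 2, 1, 0, 0, 1, 2))

Converting to the ω-basis (c_i = row i of M dotted with v = (8, 1, 28, 19, 1, 6, 0, -7)):
  c_1 = (0)·(8) + (0)·(1) + (0)·(28) + (0)·(19) + (0)·(1) + (0)·(6) + (-1)·(0) + (-1)·(-7) = 7
  c_2 = (-4)·(8) + (1)·(1) + (1)·(28) + (0)·(19) + (-1)·(1) + (2)·(6) + (-3)·(0) + (0)·(-7) = 8
  c_3 = (1)·(8) + (0)·(1) + (0)·(28) + (0)·(19) + (0)·(1) + (0)·(6) + (0)·(0) + (0)·(-7) = 8
  c_4 = (20)·(8) + (-4)·(1) + (-4)·(28) + (1)·(19) + (2)·(1) + (-10)·(6) + (12)·(0) + (0)·(-7) = 5
  c_5 = (0)·(8) + (0)·(1) + (0)·(28) + (0)·(19) + (0)·(1) + (0)·(6) + (-1)·(0) + (0)·(-7) = 0
  c_6 = (0)·(8) + (-1)·(1) + (0)·(28) + (0)·(19) + (2)·(1) + (0)·(6) + (2)·(0) + (0)·(-7) = 1
  c_7 = (-16)·(8) + (4)·(1) + (3)·(28) + (0)·(19) + (-4)·(1) + (8)·(6) + (-12)·(0) + (0)·(-7) = 4
  c_8 = (-10)·(8) + (2)·(1) + (2)·(28) + (0)·(19) + (-1)·(1) + (5)·(6) + (-6)·(0) + (0)·(-7) = 7
Writing each c_i in base p = 3:
  c_1 = 7 = 1·3^0 + 2·3^1
  c_2 = 8 = 2·3^0 + 2·3^1
  c_3 = 8 = 2·3^0 + 2·3^1
  c_4 = 5 = 2·3^0 + 1·3^1
  c_5 = 0
  c_6 = 1 = 1·3^0
  c_7 = 4 = 1·3^0 + 1·3^1
  c_8 = 7 = 1·3^0 + 2·3^1
Factor λ_0 = (1, 2, 2, 2, 0, 1, 1, 1)
Factor λ_1 = (2, 2, 2, 1, 0, 0, 1, 2)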